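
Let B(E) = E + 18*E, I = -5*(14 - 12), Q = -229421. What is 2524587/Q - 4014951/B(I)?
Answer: 920634401841/43589990 ≈ 21120.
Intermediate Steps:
I = -10 (I = -5*2 = -10)
B(E) = 19*E
2524587/Q - 4014951/B(I) = 2524587/(-229421) - 4014951/(19*(-10)) = 2524587*(-1/229421) - 4014951/(-190) = -2524587/229421 - 4014951*(-1/190) = -2524587/229421 + 4014951/190 = 920634401841/43589990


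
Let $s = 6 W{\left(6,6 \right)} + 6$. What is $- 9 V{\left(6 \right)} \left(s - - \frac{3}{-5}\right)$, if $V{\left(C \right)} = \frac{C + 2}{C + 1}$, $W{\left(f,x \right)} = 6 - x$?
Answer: $- \frac{1944}{35} \approx -55.543$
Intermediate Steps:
$V{\left(C \right)} = \frac{2 + C}{1 + C}$
$s = 6$ ($s = 6 \left(6 - 6\right) + 6 = 6 \cdot 0 + 6 = 0 + 6 = 6$)
$- 9 V{\left(6 \right)} \left(s - - \frac{3}{-5}\right) = - 9 \frac{2 + 6}{1 + 6} \left(6 - - \frac{3}{-5}\right) = - 9 \cdot \frac{1}{7} \cdot 8 \left(6 - \left(-3\right) \left(- \frac{1}{5}\right)\right) = - 9 \cdot \frac{1}{7} \cdot 8 \left(6 - \frac{3}{5}\right) = \left(-9\right) \frac{8}{7} \left(6 - \frac{3}{5}\right) = \left(- \frac{72}{7}\right) \frac{27}{5} = - \frac{1944}{35}$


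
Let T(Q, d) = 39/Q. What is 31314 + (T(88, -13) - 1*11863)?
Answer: 1711727/88 ≈ 19451.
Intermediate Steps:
31314 + (T(88, -13) - 1*11863) = 31314 + (39/88 - 1*11863) = 31314 + (39*(1/88) - 11863) = 31314 + (39/88 - 11863) = 31314 - 1043905/88 = 1711727/88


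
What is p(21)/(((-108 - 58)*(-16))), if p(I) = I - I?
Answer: 0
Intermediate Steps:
p(I) = 0
p(21)/(((-108 - 58)*(-16))) = 0/(((-108 - 58)*(-16))) = 0/((-166*(-16))) = 0/2656 = 0*(1/2656) = 0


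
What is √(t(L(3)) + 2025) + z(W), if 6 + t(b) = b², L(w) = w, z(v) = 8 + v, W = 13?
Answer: 21 + 26*√3 ≈ 66.033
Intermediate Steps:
t(b) = -6 + b²
√(t(L(3)) + 2025) + z(W) = √((-6 + 3²) + 2025) + (8 + 13) = √((-6 + 9) + 2025) + 21 = √(3 + 2025) + 21 = √2028 + 21 = 26*√3 + 21 = 21 + 26*√3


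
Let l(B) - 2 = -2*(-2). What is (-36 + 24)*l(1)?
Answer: -72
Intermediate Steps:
l(B) = 6 (l(B) = 2 - 2*(-2) = 2 + 4 = 6)
(-36 + 24)*l(1) = (-36 + 24)*6 = -12*6 = -72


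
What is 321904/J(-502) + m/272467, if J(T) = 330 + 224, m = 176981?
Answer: 43903132321/75473359 ≈ 581.70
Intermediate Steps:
J(T) = 554
321904/J(-502) + m/272467 = 321904/554 + 176981/272467 = 321904*(1/554) + 176981*(1/272467) = 160952/277 + 176981/272467 = 43903132321/75473359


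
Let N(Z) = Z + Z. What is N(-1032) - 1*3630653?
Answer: -3632717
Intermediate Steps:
N(Z) = 2*Z
N(-1032) - 1*3630653 = 2*(-1032) - 1*3630653 = -2064 - 3630653 = -3632717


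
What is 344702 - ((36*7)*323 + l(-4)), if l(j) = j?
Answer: 263310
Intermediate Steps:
344702 - ((36*7)*323 + l(-4)) = 344702 - ((36*7)*323 - 4) = 344702 - (252*323 - 4) = 344702 - (81396 - 4) = 344702 - 1*81392 = 344702 - 81392 = 263310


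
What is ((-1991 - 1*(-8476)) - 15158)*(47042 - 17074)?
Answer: -259912464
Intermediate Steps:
((-1991 - 1*(-8476)) - 15158)*(47042 - 17074) = ((-1991 + 8476) - 15158)*29968 = (6485 - 15158)*29968 = -8673*29968 = -259912464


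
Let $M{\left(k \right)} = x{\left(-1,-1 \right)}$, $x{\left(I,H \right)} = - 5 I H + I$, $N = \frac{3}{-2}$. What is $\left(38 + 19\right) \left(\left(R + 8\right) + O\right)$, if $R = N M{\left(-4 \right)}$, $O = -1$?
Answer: $912$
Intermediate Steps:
$N = - \frac{3}{2}$ ($N = 3 \left(- \frac{1}{2}\right) = - \frac{3}{2} \approx -1.5$)
$x{\left(I,H \right)} = I - 5 H I$ ($x{\left(I,H \right)} = - 5 H I + I = I - 5 H I$)
$M{\left(k \right)} = -6$ ($M{\left(k \right)} = - (1 - -5) = - (1 + 5) = \left(-1\right) 6 = -6$)
$R = 9$ ($R = \left(- \frac{3}{2}\right) \left(-6\right) = 9$)
$\left(38 + 19\right) \left(\left(R + 8\right) + O\right) = \left(38 + 19\right) \left(\left(9 + 8\right) - 1\right) = 57 \left(17 - 1\right) = 57 \cdot 16 = 912$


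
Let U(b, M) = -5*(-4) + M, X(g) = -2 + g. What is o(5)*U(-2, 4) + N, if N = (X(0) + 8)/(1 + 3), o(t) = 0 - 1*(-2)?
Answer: 99/2 ≈ 49.500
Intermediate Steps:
U(b, M) = 20 + M
o(t) = 2 (o(t) = 0 + 2 = 2)
N = 3/2 (N = ((-2 + 0) + 8)/(1 + 3) = (-2 + 8)/4 = 6*(¼) = 3/2 ≈ 1.5000)
o(5)*U(-2, 4) + N = 2*(20 + 4) + 3/2 = 2*24 + 3/2 = 48 + 3/2 = 99/2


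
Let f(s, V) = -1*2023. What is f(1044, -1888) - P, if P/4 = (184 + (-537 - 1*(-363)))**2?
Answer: -2423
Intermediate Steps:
f(s, V) = -2023
P = 400 (P = 4*(184 + (-537 - 1*(-363)))**2 = 4*(184 + (-537 + 363))**2 = 4*(184 - 174)**2 = 4*10**2 = 4*100 = 400)
f(1044, -1888) - P = -2023 - 1*400 = -2023 - 400 = -2423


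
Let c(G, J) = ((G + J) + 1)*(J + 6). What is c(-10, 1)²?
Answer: 3136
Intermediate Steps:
c(G, J) = (6 + J)*(1 + G + J) (c(G, J) = (1 + G + J)*(6 + J) = (6 + J)*(1 + G + J))
c(-10, 1)² = (6 + 1² + 6*(-10) + 7*1 - 10*1)² = (6 + 1 - 60 + 7 - 10)² = (-56)² = 3136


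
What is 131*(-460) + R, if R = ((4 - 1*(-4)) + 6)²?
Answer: -60064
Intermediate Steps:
R = 196 (R = ((4 + 4) + 6)² = (8 + 6)² = 14² = 196)
131*(-460) + R = 131*(-460) + 196 = -60260 + 196 = -60064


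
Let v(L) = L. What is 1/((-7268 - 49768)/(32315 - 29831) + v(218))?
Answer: 207/40373 ≈ 0.0051272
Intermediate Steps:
1/((-7268 - 49768)/(32315 - 29831) + v(218)) = 1/((-7268 - 49768)/(32315 - 29831) + 218) = 1/(-57036/2484 + 218) = 1/(-57036*1/2484 + 218) = 1/(-4753/207 + 218) = 1/(40373/207) = 207/40373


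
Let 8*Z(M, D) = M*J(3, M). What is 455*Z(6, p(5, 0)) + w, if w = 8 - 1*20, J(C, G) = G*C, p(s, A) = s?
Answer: 12261/2 ≈ 6130.5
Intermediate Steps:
J(C, G) = C*G
w = -12 (w = 8 - 20 = -12)
Z(M, D) = 3*M**2/8 (Z(M, D) = (M*(3*M))/8 = (3*M**2)/8 = 3*M**2/8)
455*Z(6, p(5, 0)) + w = 455*((3/8)*6**2) - 12 = 455*((3/8)*36) - 12 = 455*(27/2) - 12 = 12285/2 - 12 = 12261/2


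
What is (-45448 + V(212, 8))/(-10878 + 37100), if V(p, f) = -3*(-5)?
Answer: -45433/26222 ≈ -1.7326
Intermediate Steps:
V(p, f) = 15 (V(p, f) = -1*(-15) = 15)
(-45448 + V(212, 8))/(-10878 + 37100) = (-45448 + 15)/(-10878 + 37100) = -45433/26222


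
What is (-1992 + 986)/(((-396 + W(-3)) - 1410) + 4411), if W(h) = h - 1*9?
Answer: -1006/2593 ≈ -0.38797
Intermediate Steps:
W(h) = -9 + h (W(h) = h - 9 = -9 + h)
(-1992 + 986)/(((-396 + W(-3)) - 1410) + 4411) = (-1992 + 986)/(((-396 + (-9 - 3)) - 1410) + 4411) = -1006/(((-396 - 12) - 1410) + 4411) = -1006/((-408 - 1410) + 4411) = -1006/(-1818 + 4411) = -1006/2593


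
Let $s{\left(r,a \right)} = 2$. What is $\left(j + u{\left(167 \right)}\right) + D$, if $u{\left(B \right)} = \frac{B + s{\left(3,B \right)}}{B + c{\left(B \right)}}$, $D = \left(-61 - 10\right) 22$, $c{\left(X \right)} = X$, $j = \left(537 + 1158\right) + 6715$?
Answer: $\frac{2287401}{334} \approx 6848.5$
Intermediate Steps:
$j = 8410$ ($j = 1695 + 6715 = 8410$)
$D = -1562$ ($D = \left(-71\right) 22 = -1562$)
$u{\left(B \right)} = \frac{2 + B}{2 B}$ ($u{\left(B \right)} = \frac{B + 2}{B + B} = \frac{2 + B}{2 B}$)
$\left(j + u{\left(167 \right)}\right) + D = \left(8410 + \frac{2 + 167}{2 \cdot 167}\right) - 1562 = \left(8410 + \frac{1}{2} \cdot \frac{1}{167} \cdot 169\right) - 1562 = \left(8410 + \frac{169}{334}\right) - 1562 = \frac{2809109}{334} - 1562 = \frac{2287401}{334}$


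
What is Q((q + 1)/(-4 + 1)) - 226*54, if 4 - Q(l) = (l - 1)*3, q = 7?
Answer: -12189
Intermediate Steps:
Q(l) = 7 - 3*l (Q(l) = 4 - (l - 1)*3 = 4 - (-1 + l)*3 = 4 - (-3 + 3*l) = 4 + (3 - 3*l) = 7 - 3*l)
Q((q + 1)/(-4 + 1)) - 226*54 = (7 - 3*(7 + 1)/(-4 + 1)) - 226*54 = (7 - 24/(-3)) - 12204 = (7 - 24*(-1)/3) - 12204 = (7 - 3*(-8/3)) - 12204 = (7 + 8) - 12204 = 15 - 12204 = -12189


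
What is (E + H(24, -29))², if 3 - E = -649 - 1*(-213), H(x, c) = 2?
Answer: 194481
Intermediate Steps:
E = 439 (E = 3 - (-649 - 1*(-213)) = 3 - (-649 + 213) = 3 - 1*(-436) = 3 + 436 = 439)
(E + H(24, -29))² = (439 + 2)² = 441² = 194481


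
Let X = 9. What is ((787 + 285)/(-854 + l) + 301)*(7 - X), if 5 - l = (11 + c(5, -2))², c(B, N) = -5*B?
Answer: -626946/1045 ≈ -599.95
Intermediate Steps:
l = -191 (l = 5 - (11 - 5*5)² = 5 - (11 - 25)² = 5 - 1*(-14)² = 5 - 1*196 = 5 - 196 = -191)
((787 + 285)/(-854 + l) + 301)*(7 - X) = ((787 + 285)/(-854 - 191) + 301)*(7 - 1*9) = (1072/(-1045) + 301)*(7 - 9) = (1072*(-1/1045) + 301)*(-2) = (-1072/1045 + 301)*(-2) = (313473/1045)*(-2) = -626946/1045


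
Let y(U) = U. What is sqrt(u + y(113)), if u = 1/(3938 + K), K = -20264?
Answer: sqrt(3346534318)/5442 ≈ 10.630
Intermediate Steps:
u = -1/16326 (u = 1/(3938 - 20264) = 1/(-16326) = -1/16326 ≈ -6.1252e-5)
sqrt(u + y(113)) = sqrt(-1/16326 + 113) = sqrt(1844837/16326) = sqrt(3346534318)/5442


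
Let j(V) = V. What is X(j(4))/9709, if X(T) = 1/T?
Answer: 1/38836 ≈ 2.5749e-5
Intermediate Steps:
X(j(4))/9709 = 1/(4*9709) = (¼)*(1/9709) = 1/38836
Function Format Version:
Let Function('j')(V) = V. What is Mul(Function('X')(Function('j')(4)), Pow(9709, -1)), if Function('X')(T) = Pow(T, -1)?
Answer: Rational(1, 38836) ≈ 2.5749e-5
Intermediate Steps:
Mul(Function('X')(Function('j')(4)), Pow(9709, -1)) = Mul(Pow(4, -1), Pow(9709, -1)) = Mul(Rational(1, 4), Rational(1, 9709)) = Rational(1, 38836)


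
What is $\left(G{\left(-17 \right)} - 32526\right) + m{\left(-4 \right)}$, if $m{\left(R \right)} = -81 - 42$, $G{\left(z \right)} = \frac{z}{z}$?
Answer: $-32648$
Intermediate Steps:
$G{\left(z \right)} = 1$
$m{\left(R \right)} = -123$ ($m{\left(R \right)} = -81 - 42 = -123$)
$\left(G{\left(-17 \right)} - 32526\right) + m{\left(-4 \right)} = \left(1 - 32526\right) - 123 = -32525 - 123 = -32648$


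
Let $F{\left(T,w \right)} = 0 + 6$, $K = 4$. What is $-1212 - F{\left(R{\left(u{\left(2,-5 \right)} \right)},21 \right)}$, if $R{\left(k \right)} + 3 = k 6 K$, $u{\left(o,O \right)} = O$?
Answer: $-1218$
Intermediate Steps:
$R{\left(k \right)} = -3 + 24 k$ ($R{\left(k \right)} = -3 + k 6 \cdot 4 = -3 + 6 k 4 = -3 + 24 k$)
$F{\left(T,w \right)} = 6$
$-1212 - F{\left(R{\left(u{\left(2,-5 \right)} \right)},21 \right)} = -1212 - 6 = -1218$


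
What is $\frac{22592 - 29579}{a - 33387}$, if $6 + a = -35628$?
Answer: $\frac{2329}{23007} \approx 0.10123$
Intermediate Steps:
$a = -35634$ ($a = -6 - 35628 = -35634$)
$\frac{22592 - 29579}{a - 33387} = \frac{22592 - 29579}{-35634 - 33387} = - \frac{6987}{-69021} = \left(-6987\right) \left(- \frac{1}{69021}\right) = \frac{2329}{23007}$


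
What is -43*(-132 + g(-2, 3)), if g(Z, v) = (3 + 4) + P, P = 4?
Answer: 5203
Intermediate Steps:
g(Z, v) = 11 (g(Z, v) = (3 + 4) + 4 = 7 + 4 = 11)
-43*(-132 + g(-2, 3)) = -43*(-132 + 11) = -43*(-121) = 5203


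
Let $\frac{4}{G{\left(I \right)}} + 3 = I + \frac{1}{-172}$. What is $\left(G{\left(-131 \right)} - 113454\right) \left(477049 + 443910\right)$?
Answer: $- \frac{185254582010362}{1773} \approx -1.0449 \cdot 10^{11}$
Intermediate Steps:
$G{\left(I \right)} = \frac{4}{- \frac{517}{172} + I}$ ($G{\left(I \right)} = \frac{4}{-3 + \left(I + \frac{1}{-172}\right)} = \frac{4}{-3 + \left(I - \frac{1}{172}\right)} = \frac{4}{-3 + \left(- \frac{1}{172} + I\right)} = \frac{4}{- \frac{517}{172} + I}$)
$\left(G{\left(-131 \right)} - 113454\right) \left(477049 + 443910\right) = \left(\frac{688}{-517 + 172 \left(-131\right)} - 113454\right) \left(477049 + 443910\right) = \left(\frac{688}{-517 - 22532} - 113454\right) 920959 = \left(\frac{688}{-23049} - 113454\right) 920959 = \left(688 \left(- \frac{1}{23049}\right) - 113454\right) 920959 = \left(- \frac{688}{23049} - 113454\right) 920959 = \left(- \frac{2615001934}{23049}\right) 920959 = - \frac{185254582010362}{1773}$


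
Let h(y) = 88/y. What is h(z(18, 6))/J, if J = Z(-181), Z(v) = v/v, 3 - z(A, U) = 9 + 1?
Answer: -88/7 ≈ -12.571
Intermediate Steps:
z(A, U) = -7 (z(A, U) = 3 - (9 + 1) = 3 - 1*10 = 3 - 10 = -7)
Z(v) = 1
J = 1
h(z(18, 6))/J = (88/(-7))/1 = (88*(-⅐))*1 = -88/7*1 = -88/7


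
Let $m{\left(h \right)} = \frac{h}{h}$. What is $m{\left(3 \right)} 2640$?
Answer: $2640$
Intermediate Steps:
$m{\left(h \right)} = 1$
$m{\left(3 \right)} 2640 = 1 \cdot 2640 = 2640$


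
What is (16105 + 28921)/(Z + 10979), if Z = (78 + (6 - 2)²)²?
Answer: 45026/19815 ≈ 2.2723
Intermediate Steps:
Z = 8836 (Z = (78 + 4²)² = (78 + 16)² = 94² = 8836)
(16105 + 28921)/(Z + 10979) = (16105 + 28921)/(8836 + 10979) = 45026/19815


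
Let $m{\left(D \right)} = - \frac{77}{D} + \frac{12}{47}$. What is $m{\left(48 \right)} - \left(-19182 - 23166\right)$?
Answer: $\frac{95534045}{2256} \approx 42347.0$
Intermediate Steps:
$m{\left(D \right)} = \frac{12}{47} - \frac{77}{D}$ ($m{\left(D \right)} = - \frac{77}{D} + 12 \cdot \frac{1}{47} = - \frac{77}{D} + \frac{12}{47} = \frac{12}{47} - \frac{77}{D}$)
$m{\left(48 \right)} - \left(-19182 - 23166\right) = \left(\frac{12}{47} - \frac{77}{48}\right) - \left(-19182 - 23166\right) = \left(\frac{12}{47} - \frac{77}{48}\right) - -42348 = - \frac{3043}{2256} + 42348 = \frac{95534045}{2256}$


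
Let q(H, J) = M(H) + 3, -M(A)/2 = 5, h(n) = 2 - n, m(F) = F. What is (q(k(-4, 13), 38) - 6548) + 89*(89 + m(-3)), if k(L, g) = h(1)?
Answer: 1099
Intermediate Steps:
M(A) = -10 (M(A) = -2*5 = -10)
k(L, g) = 1 (k(L, g) = 2 - 1*1 = 2 - 1 = 1)
q(H, J) = -7 (q(H, J) = -10 + 3 = -7)
(q(k(-4, 13), 38) - 6548) + 89*(89 + m(-3)) = (-7 - 6548) + 89*(89 - 3) = -6555 + 89*86 = -6555 + 7654 = 1099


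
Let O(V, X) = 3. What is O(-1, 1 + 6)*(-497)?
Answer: -1491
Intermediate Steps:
O(-1, 1 + 6)*(-497) = 3*(-497) = -1491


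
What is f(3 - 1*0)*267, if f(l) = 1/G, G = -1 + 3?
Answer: 267/2 ≈ 133.50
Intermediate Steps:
G = 2
f(l) = ½ (f(l) = 1/2 = ½)
f(3 - 1*0)*267 = (½)*267 = 267/2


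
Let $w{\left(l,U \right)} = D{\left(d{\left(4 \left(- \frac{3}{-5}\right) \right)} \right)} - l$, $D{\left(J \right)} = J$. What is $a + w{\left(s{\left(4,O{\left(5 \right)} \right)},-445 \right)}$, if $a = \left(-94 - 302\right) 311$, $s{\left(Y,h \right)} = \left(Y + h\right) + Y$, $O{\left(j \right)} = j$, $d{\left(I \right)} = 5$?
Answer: $-123164$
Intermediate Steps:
$s{\left(Y,h \right)} = h + 2 Y$
$w{\left(l,U \right)} = 5 - l$
$a = -123156$ ($a = \left(-396\right) 311 = -123156$)
$a + w{\left(s{\left(4,O{\left(5 \right)} \right)},-445 \right)} = -123156 + \left(5 - \left(5 + 2 \cdot 4\right)\right) = -123156 + \left(5 - \left(5 + 8\right)\right) = -123156 + \left(5 - 13\right) = -123156 - 8 = -123164$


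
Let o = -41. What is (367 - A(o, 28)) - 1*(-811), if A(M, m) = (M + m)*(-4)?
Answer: 1126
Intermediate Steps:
A(M, m) = -4*M - 4*m
(367 - A(o, 28)) - 1*(-811) = (367 - (-4*(-41) - 4*28)) - 1*(-811) = (367 - (164 - 112)) + 811 = (367 - 1*52) + 811 = (367 - 52) + 811 = 315 + 811 = 1126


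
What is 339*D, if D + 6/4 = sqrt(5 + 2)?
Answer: -1017/2 + 339*sqrt(7) ≈ 388.41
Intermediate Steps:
D = -3/2 + sqrt(7) (D = -3/2 + sqrt(5 + 2) = -3/2 + sqrt(7) ≈ 1.1458)
339*D = 339*(-3/2 + sqrt(7)) = -1017/2 + 339*sqrt(7)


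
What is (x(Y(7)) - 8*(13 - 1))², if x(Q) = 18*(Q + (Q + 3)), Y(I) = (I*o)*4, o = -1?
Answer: 1102500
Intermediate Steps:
Y(I) = -4*I (Y(I) = (I*(-1))*4 = -I*4 = -4*I)
x(Q) = 54 + 36*Q (x(Q) = 18*(Q + (3 + Q)) = 18*(3 + 2*Q) = 54 + 36*Q)
(x(Y(7)) - 8*(13 - 1))² = ((54 + 36*(-4*7)) - 8*(13 - 1))² = ((54 + 36*(-28)) - 8*12)² = ((54 - 1008) - 96)² = (-954 - 96)² = (-1050)² = 1102500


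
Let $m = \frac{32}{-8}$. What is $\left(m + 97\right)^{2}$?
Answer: $8649$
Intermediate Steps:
$m = -4$ ($m = 32 \left(- \frac{1}{8}\right) = -4$)
$\left(m + 97\right)^{2} = \left(-4 + 97\right)^{2} = 93^{2} = 8649$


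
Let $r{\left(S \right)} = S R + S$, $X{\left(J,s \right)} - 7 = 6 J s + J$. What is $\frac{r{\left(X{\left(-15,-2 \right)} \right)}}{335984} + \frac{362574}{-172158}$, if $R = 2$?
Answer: $- \frac{5072092887}{2410097228} \approx -2.1045$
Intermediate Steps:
$X{\left(J,s \right)} = 7 + J + 6 J s$ ($X{\left(J,s \right)} = 7 + \left(6 J s + J\right) = 7 + \left(J + 6 J s\right) = 7 + J + 6 J s$)
$r{\left(S \right)} = 3 S$ ($r{\left(S \right)} = S 2 + S = 2 S + S = 3 S$)
$\frac{r{\left(X{\left(-15,-2 \right)} \right)}}{335984} + \frac{362574}{-172158} = \frac{3 \left(7 - 15 + 6 \left(-15\right) \left(-2\right)\right)}{335984} + \frac{362574}{-172158} = 3 \left(7 - 15 + 180\right) \frac{1}{335984} + 362574 \left(- \frac{1}{172158}\right) = 3 \cdot 172 \cdot \frac{1}{335984} - \frac{60429}{28693} = 516 \cdot \frac{1}{335984} - \frac{60429}{28693} = \frac{129}{83996} - \frac{60429}{28693} = - \frac{5072092887}{2410097228}$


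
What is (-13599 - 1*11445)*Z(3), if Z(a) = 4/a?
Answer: -33392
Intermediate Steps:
(-13599 - 1*11445)*Z(3) = (-13599 - 1*11445)*(4/3) = (-13599 - 11445)*(4*(⅓)) = -25044*4/3 = -33392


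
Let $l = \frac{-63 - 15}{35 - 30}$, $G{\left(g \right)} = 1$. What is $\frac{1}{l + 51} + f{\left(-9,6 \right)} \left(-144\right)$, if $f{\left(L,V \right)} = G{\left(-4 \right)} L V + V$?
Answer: $\frac{1223429}{177} \approx 6912.0$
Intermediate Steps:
$l = - \frac{78}{5} \approx -15.6$
$f{\left(L,V \right)} = V + L V$ ($f{\left(L,V \right)} = 1 L V + V = L V + V = V + L V$)
$\frac{1}{l + 51} + f{\left(-9,6 \right)} \left(-144\right) = \frac{1}{- \frac{78}{5} + 51} + 6 \left(1 - 9\right) \left(-144\right) = \frac{1}{\frac{177}{5}} + 6 \left(-8\right) \left(-144\right) = \frac{5}{177} - -6912 = \frac{5}{177} + 6912 = \frac{1223429}{177}$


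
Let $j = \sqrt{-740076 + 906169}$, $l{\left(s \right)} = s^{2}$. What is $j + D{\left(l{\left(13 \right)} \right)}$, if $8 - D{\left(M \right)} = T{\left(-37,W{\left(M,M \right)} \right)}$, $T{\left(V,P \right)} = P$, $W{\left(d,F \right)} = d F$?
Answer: $-28553 + 67 \sqrt{37} \approx -28145.0$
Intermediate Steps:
$W{\left(d,F \right)} = F d$
$D{\left(M \right)} = 8 - M^{2}$ ($D{\left(M \right)} = 8 - M M = 8 - M^{2}$)
$j = 67 \sqrt{37}$ ($j = \sqrt{166093} = 67 \sqrt{37} \approx 407.54$)
$j + D{\left(l{\left(13 \right)} \right)} = 67 \sqrt{37} + \left(8 - \left(13^{2}\right)^{2}\right) = 67 \sqrt{37} + \left(8 - 169^{2}\right) = 67 \sqrt{37} + \left(8 - 28561\right) = 67 \sqrt{37} - 28553 = -28553 + 67 \sqrt{37}$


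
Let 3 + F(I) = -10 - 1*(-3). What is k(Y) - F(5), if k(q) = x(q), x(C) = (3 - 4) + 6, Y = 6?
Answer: 15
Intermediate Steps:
F(I) = -10 (F(I) = -3 + (-10 - 1*(-3)) = -3 + (-10 + 3) = -3 - 7 = -10)
x(C) = 5 (x(C) = -1 + 6 = 5)
k(q) = 5
k(Y) - F(5) = 5 - 1*(-10) = 5 + 10 = 15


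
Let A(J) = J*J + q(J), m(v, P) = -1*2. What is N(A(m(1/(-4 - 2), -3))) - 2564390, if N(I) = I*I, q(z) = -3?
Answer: -2564389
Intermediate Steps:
m(v, P) = -2
A(J) = -3 + J**2 (A(J) = J*J - 3 = J**2 - 3 = -3 + J**2)
N(I) = I**2
N(A(m(1/(-4 - 2), -3))) - 2564390 = (-3 + (-2)**2)**2 - 2564390 = (-3 + 4)**2 - 2564390 = 1**2 - 2564390 = 1 - 2564390 = -2564389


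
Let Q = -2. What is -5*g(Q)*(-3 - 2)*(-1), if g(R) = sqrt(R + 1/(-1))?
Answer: -25*I*sqrt(3) ≈ -43.301*I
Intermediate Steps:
g(R) = sqrt(-1 + R) (g(R) = sqrt(R - 1) = sqrt(-1 + R))
-5*g(Q)*(-3 - 2)*(-1) = -5*sqrt(-1 - 2)*(-3 - 2)*(-1) = -5*sqrt(-3)*(-5)*(-1) = -5*I*sqrt(3)*(-5)*(-1) = -(-25)*I*sqrt(3)*(-1) = (25*I*sqrt(3))*(-1) = -25*I*sqrt(3)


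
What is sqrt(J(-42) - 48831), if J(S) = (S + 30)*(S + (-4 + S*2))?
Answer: I*sqrt(47271) ≈ 217.42*I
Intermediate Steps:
J(S) = (-4 + 3*S)*(30 + S) (J(S) = (30 + S)*(S + (-4 + 2*S)) = (30 + S)*(-4 + 3*S) = (-4 + 3*S)*(30 + S))
sqrt(J(-42) - 48831) = sqrt((-120 + 3*(-42)**2 + 86*(-42)) - 48831) = sqrt((-120 + 3*1764 - 3612) - 48831) = sqrt((-120 + 5292 - 3612) - 48831) = sqrt(1560 - 48831) = sqrt(-47271) = I*sqrt(47271)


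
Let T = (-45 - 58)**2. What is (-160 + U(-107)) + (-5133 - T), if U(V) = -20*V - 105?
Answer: -13867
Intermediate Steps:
T = 10609 (T = (-103)**2 = 10609)
U(V) = -105 - 20*V
(-160 + U(-107)) + (-5133 - T) = (-160 + (-105 - 20*(-107))) + (-5133 - 1*10609) = (-160 + (-105 + 2140)) + (-5133 - 10609) = (-160 + 2035) - 15742 = 1875 - 15742 = -13867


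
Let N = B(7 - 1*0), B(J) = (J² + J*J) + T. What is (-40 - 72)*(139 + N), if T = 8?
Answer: -27440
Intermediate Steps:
B(J) = 8 + 2*J² (B(J) = (J² + J*J) + 8 = (J² + J²) + 8 = 2*J² + 8 = 8 + 2*J²)
N = 106 (N = 8 + 2*(7 - 1*0)² = 8 + 2*(7 + 0)² = 8 + 2*7² = 8 + 2*49 = 8 + 98 = 106)
(-40 - 72)*(139 + N) = (-40 - 72)*(139 + 106) = -112*245 = -27440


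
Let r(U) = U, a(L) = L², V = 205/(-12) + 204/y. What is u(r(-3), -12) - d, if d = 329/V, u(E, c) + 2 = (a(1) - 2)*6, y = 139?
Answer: 48628/3721 ≈ 13.069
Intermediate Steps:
V = -26047/1668 (V = 205/(-12) + 204/139 = 205*(-1/12) + 204*(1/139) = -205/12 + 204/139 = -26047/1668 ≈ -15.616)
u(E, c) = -8 (u(E, c) = -2 + (1² - 2)*6 = -2 + (1 - 2)*6 = -2 - 1*6 = -2 - 6 = -8)
d = -78396/3721 (d = 329/(-26047/1668) = 329*(-1668/26047) = -78396/3721 ≈ -21.069)
u(r(-3), -12) - d = -8 - 1*(-78396/3721) = -8 + 78396/3721 = 48628/3721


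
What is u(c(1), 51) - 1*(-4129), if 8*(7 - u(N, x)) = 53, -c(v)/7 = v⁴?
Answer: 33035/8 ≈ 4129.4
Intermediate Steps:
c(v) = -7*v⁴
u(N, x) = 3/8 (u(N, x) = 7 - ⅛*53 = 7 - 53/8 = 3/8)
u(c(1), 51) - 1*(-4129) = 3/8 - 1*(-4129) = 3/8 + 4129 = 33035/8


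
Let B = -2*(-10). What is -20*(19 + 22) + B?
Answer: -800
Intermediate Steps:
B = 20
-20*(19 + 22) + B = -20*(19 + 22) + 20 = -20*41 + 20 = -820 + 20 = -800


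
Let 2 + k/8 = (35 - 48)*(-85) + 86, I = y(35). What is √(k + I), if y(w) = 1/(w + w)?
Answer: √46608870/70 ≈ 97.530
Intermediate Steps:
y(w) = 1/(2*w)
I = 1/70 (I = (½)/35 = (½)*(1/35) = 1/70 ≈ 0.014286)
k = 9512 (k = -16 + 8*((35 - 48)*(-85) + 86) = -16 + 8*(-13*(-85) + 86) = -16 + 8*(1105 + 86) = -16 + 8*1191 = -16 + 9528 = 9512)
√(k + I) = √(9512 + 1/70) = √(665841/70) = √46608870/70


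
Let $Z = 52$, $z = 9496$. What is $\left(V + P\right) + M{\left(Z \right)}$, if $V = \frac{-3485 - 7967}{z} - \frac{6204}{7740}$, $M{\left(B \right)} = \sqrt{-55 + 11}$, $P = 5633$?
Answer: $\frac{8622344597}{1531230} + 2 i \sqrt{11} \approx 5631.0 + 6.6332 i$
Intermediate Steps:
$M{\left(B \right)} = 2 i \sqrt{11}$ ($M{\left(B \right)} = \sqrt{-44} = 2 i \sqrt{11}$)
$V = - \frac{3073993}{1531230}$ ($V = \frac{-3485 - 7967}{9496} - \frac{6204}{7740} = \left(-11452\right) \frac{1}{9496} - \frac{517}{645} = - \frac{2863}{2374} - \frac{517}{645} = - \frac{3073993}{1531230} \approx -2.0075$)
$\left(V + P\right) + M{\left(Z \right)} = \left(- \frac{3073993}{1531230} + 5633\right) + 2 i \sqrt{11} = \frac{8622344597}{1531230} + 2 i \sqrt{11}$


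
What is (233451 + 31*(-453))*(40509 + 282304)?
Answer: 70827754704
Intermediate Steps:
(233451 + 31*(-453))*(40509 + 282304) = (233451 - 14043)*322813 = 219408*322813 = 70827754704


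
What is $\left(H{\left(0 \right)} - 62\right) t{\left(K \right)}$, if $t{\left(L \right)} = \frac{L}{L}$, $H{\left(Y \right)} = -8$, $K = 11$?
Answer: $-70$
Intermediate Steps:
$t{\left(L \right)} = 1$
$\left(H{\left(0 \right)} - 62\right) t{\left(K \right)} = \left(-8 - 62\right) 1 = \left(-70\right) 1 = -70$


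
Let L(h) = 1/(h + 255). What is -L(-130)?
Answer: -1/125 ≈ -0.0080000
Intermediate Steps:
L(h) = 1/(255 + h)
-L(-130) = -1/(255 - 130) = -1/125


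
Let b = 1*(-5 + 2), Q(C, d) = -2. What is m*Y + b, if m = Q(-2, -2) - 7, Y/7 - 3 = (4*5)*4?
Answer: -5232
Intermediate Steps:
Y = 581 (Y = 21 + 7*((4*5)*4) = 21 + 7*(20*4) = 21 + 7*80 = 21 + 560 = 581)
m = -9 (m = -2 - 7 = -9)
b = -3 (b = 1*(-3) = -3)
m*Y + b = -9*581 - 3 = -5229 - 3 = -5232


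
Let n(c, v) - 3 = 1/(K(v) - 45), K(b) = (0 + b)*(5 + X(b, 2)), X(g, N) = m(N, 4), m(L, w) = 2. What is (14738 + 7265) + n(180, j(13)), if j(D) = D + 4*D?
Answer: 9022461/410 ≈ 22006.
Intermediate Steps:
X(g, N) = 2
j(D) = 5*D
K(b) = 7*b (K(b) = (0 + b)*(5 + 2) = b*7 = 7*b)
n(c, v) = 3 + 1/(-45 + 7*v) (n(c, v) = 3 + 1/(7*v - 45) = 3 + 1/(-45 + 7*v))
(14738 + 7265) + n(180, j(13)) = (14738 + 7265) + (-134 + 21*(5*13))/(-45 + 7*(5*13)) = 22003 + (-134 + 21*65)/(-45 + 7*65) = 22003 + (-134 + 1365)/(-45 + 455) = 22003 + 1231/410 = 9022461/410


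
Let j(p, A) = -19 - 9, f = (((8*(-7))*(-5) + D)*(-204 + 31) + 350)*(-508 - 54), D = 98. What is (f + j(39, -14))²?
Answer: 1336246092090000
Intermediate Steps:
f = 36554728 (f = (((8*(-7))*(-5) + 98)*(-204 + 31) + 350)*(-508 - 54) = ((-56*(-5) + 98)*(-173) + 350)*(-562) = ((280 + 98)*(-173) + 350)*(-562) = (378*(-173) + 350)*(-562) = (-65394 + 350)*(-562) = -65044*(-562) = 36554728)
j(p, A) = -28
(f + j(39, -14))² = (36554728 - 28)² = 36554700² = 1336246092090000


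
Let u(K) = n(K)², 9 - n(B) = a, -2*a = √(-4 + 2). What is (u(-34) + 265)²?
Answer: 476833/4 + 6219*I*√2 ≈ 1.1921e+5 + 8795.0*I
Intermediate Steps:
a = -I*√2/2 (a = -√(-4 + 2)/2 = -I*√2/2 ≈ -0.70711*I)
n(B) = 9 + I*√2/2 (n(B) = 9 - (-1)*I*√2/2 = 9 + I*√2/2)
u(K) = (9 + I*√2/2)²
(u(-34) + 265)² = ((18 + I*√2)²/4 + 265)² = (265 + (18 + I*√2)²/4)²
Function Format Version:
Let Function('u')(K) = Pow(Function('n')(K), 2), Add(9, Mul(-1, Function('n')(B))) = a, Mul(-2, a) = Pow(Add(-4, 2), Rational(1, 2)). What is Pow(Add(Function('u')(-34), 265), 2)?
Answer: Add(Rational(476833, 4), Mul(6219, I, Pow(2, Rational(1, 2)))) ≈ Add(1.1921e+5, Mul(8795.0, I))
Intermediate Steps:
a = Mul(Rational(-1, 2), I, Pow(2, Rational(1, 2))) (a = Mul(Rational(-1, 2), Pow(Add(-4, 2), Rational(1, 2))) = Mul(Rational(-1, 2), Pow(-2, Rational(1, 2))) = Mul(Rational(-1, 2), Mul(I, Pow(2, Rational(1, 2)))) = Mul(Rational(-1, 2), I, Pow(2, Rational(1, 2))) ≈ Mul(-0.70711, I))
Function('n')(B) = Add(9, Mul(Rational(1, 2), I, Pow(2, Rational(1, 2)))) (Function('n')(B) = Add(9, Mul(-1, Mul(Rational(-1, 2), I, Pow(2, Rational(1, 2))))) = Add(9, Mul(Rational(1, 2), I, Pow(2, Rational(1, 2)))))
Function('u')(K) = Pow(Add(9, Mul(Rational(1, 2), I, Pow(2, Rational(1, 2)))), 2)
Pow(Add(Function('u')(-34), 265), 2) = Pow(Add(Mul(Rational(1, 4), Pow(Add(18, Mul(I, Pow(2, Rational(1, 2)))), 2)), 265), 2) = Pow(Add(265, Mul(Rational(1, 4), Pow(Add(18, Mul(I, Pow(2, Rational(1, 2)))), 2))), 2)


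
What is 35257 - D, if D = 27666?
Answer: 7591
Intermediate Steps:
35257 - D = 35257 - 1*27666 = 35257 - 27666 = 7591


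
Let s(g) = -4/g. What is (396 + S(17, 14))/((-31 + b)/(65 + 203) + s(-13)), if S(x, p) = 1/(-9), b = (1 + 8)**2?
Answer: 886678/1107 ≈ 800.97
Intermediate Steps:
b = 81 (b = 9**2 = 81)
S(x, p) = -1/9
(396 + S(17, 14))/((-31 + b)/(65 + 203) + s(-13)) = (396 - 1/9)/((-31 + 81)/(65 + 203) - 4/(-13)) = 3563/(9*(50/268 - 4*(-1/13))) = 3563/(9*(50*(1/268) + 4/13)) = 3563/(9*(25/134 + 4/13)) = 3563/(9*(861/1742)) = (3563/9)*(1742/861) = 886678/1107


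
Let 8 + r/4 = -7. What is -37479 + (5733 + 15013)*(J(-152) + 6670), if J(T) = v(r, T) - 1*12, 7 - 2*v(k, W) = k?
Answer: 138784380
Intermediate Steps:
r = -60 (r = -32 + 4*(-7) = -32 - 28 = -60)
v(k, W) = 7/2 - k/2
J(T) = 43/2 (J(T) = (7/2 - 1/2*(-60)) - 1*12 = (7/2 + 30) - 12 = 67/2 - 12 = 43/2)
-37479 + (5733 + 15013)*(J(-152) + 6670) = -37479 + (5733 + 15013)*(43/2 + 6670) = -37479 + 20746*(13383/2) = -37479 + 138821859 = 138784380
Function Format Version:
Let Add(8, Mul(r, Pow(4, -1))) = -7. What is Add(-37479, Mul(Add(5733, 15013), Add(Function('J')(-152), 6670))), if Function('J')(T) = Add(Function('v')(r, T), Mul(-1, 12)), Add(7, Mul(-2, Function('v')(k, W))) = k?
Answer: 138784380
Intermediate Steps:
r = -60 (r = Add(-32, Mul(4, -7)) = Add(-32, -28) = -60)
Function('v')(k, W) = Add(Rational(7, 2), Mul(Rational(-1, 2), k))
Function('J')(T) = Rational(43, 2) (Function('J')(T) = Add(Add(Rational(7, 2), Mul(Rational(-1, 2), -60)), Mul(-1, 12)) = Add(Add(Rational(7, 2), 30), -12) = Add(Rational(67, 2), -12) = Rational(43, 2))
Add(-37479, Mul(Add(5733, 15013), Add(Function('J')(-152), 6670))) = Add(-37479, Mul(Add(5733, 15013), Add(Rational(43, 2), 6670))) = Add(-37479, Mul(20746, Rational(13383, 2))) = Add(-37479, 138821859) = 138784380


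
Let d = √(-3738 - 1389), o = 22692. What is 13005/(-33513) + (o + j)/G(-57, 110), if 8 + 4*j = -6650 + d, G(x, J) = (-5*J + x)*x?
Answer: 169823075/773010858 + I*√5127/138396 ≈ 0.21969 + 0.00051738*I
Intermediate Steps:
d = I*√5127 (d = √(-5127) = I*√5127 ≈ 71.603*I)
G(x, J) = x*(x - 5*J) (G(x, J) = (x - 5*J)*x = x*(x - 5*J))
j = -3329/2 + I*√5127/4 (j = -2 + (-6650 + I*√5127)/4 = -2 + (-3325/2 + I*√5127/4) = -3329/2 + I*√5127/4 ≈ -1664.5 + 17.901*I)
13005/(-33513) + (o + j)/G(-57, 110) = 13005/(-33513) + (22692 + (-3329/2 + I*√5127/4))/((-57*(-57 - 5*110))) = 13005*(-1/33513) + (42055/2 + I*√5127/4)/((-57*(-57 - 550))) = -4335/11171 + (42055/2 + I*√5127/4)/((-57*(-607))) = -4335/11171 + (42055/2 + I*√5127/4)/34599 = -4335/11171 + (42055/2 + I*√5127/4)*(1/34599) = -4335/11171 + (42055/69198 + I*√5127/138396) = 169823075/773010858 + I*√5127/138396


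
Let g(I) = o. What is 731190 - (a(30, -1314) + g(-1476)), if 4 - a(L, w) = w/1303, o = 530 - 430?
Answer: 952603744/1303 ≈ 7.3109e+5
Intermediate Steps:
o = 100
g(I) = 100
a(L, w) = 4 - w/1303
731190 - (a(30, -1314) + g(-1476)) = 731190 - ((4 - 1/1303*(-1314)) + 100) = 731190 - ((4 + 1314/1303) + 100) = 731190 - (6526/1303 + 100) = 731190 - 1*136826/1303 = 731190 - 136826/1303 = 952603744/1303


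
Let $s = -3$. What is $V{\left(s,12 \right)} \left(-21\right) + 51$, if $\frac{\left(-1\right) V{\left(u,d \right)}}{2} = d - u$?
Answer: $681$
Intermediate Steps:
$V{\left(u,d \right)} = - 2 d + 2 u$ ($V{\left(u,d \right)} = - 2 \left(d - u\right) = - 2 d + 2 u$)
$V{\left(s,12 \right)} \left(-21\right) + 51 = \left(\left(-2\right) 12 + 2 \left(-3\right)\right) \left(-21\right) + 51 = \left(-24 - 6\right) \left(-21\right) + 51 = \left(-30\right) \left(-21\right) + 51 = 630 + 51 = 681$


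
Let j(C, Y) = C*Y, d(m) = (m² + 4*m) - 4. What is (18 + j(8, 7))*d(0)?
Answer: -296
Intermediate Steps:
d(m) = -4 + m² + 4*m
(18 + j(8, 7))*d(0) = (18 + 8*7)*(-4 + 0² + 4*0) = (18 + 56)*(-4 + 0 + 0) = 74*(-4) = -296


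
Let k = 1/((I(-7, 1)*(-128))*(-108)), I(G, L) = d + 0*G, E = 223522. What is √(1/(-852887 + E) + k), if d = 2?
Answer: √1136098859115/181257120 ≈ 0.0058805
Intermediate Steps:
I(G, L) = 2 (I(G, L) = 2 + 0*G = 2 + 0 = 2)
k = 1/27648 (k = 1/((2*(-128))*(-108)) = 1/(-256*(-108)) = 1/27648 ≈ 3.6169e-5)
√(1/(-852887 + E) + k) = √(1/(-852887 + 223522) + 1/27648) = √(1/(-629365) + 1/27648) = √(-1/629365 + 1/27648) = √(601717/17400683520) = √1136098859115/181257120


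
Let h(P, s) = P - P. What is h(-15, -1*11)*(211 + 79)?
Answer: 0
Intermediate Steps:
h(P, s) = 0
h(-15, -1*11)*(211 + 79) = 0*(211 + 79) = 0*290 = 0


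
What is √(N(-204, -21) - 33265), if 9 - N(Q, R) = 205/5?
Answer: I*√33297 ≈ 182.47*I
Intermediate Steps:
N(Q, R) = -32 (N(Q, R) = 9 - 205/5 = 9 - 1*41 = 9 - 41 = -32)
√(N(-204, -21) - 33265) = √(-32 - 33265) = √(-33297) = I*√33297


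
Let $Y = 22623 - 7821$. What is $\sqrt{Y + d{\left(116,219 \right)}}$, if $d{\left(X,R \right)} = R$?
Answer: $3 \sqrt{1669} \approx 122.56$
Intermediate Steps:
$Y = 14802$
$\sqrt{Y + d{\left(116,219 \right)}} = \sqrt{14802 + 219} = \sqrt{15021} = 3 \sqrt{1669}$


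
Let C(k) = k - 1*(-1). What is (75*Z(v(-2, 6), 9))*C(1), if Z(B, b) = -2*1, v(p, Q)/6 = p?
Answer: -300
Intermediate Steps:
v(p, Q) = 6*p
C(k) = 1 + k (C(k) = k + 1 = 1 + k)
Z(B, b) = -2
(75*Z(v(-2, 6), 9))*C(1) = (75*(-2))*(1 + 1) = -150*2 = -300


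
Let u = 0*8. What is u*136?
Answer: 0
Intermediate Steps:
u = 0
u*136 = 0*136 = 0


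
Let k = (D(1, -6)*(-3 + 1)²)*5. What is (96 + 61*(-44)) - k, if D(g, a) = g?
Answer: -2608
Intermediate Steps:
k = 20 (k = (1*(-3 + 1)²)*5 = (1*(-2)²)*5 = (1*4)*5 = 4*5 = 20)
(96 + 61*(-44)) - k = (96 + 61*(-44)) - 1*20 = (96 - 2684) - 20 = -2588 - 20 = -2608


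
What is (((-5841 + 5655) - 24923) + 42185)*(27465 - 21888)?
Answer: 95232852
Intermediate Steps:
(((-5841 + 5655) - 24923) + 42185)*(27465 - 21888) = ((-186 - 24923) + 42185)*5577 = (-25109 + 42185)*5577 = 17076*5577 = 95232852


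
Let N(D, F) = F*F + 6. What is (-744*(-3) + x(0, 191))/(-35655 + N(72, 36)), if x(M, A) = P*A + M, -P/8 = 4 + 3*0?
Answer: 3880/34353 ≈ 0.11294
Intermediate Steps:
N(D, F) = 6 + F**2 (N(D, F) = F**2 + 6 = 6 + F**2)
P = -32 (P = -8*(4 + 3*0) = -8*(4 + 0) = -8*4 = -32)
x(M, A) = M - 32*A (x(M, A) = -32*A + M = M - 32*A)
(-744*(-3) + x(0, 191))/(-35655 + N(72, 36)) = (-744*(-3) + (0 - 32*191))/(-35655 + (6 + 36**2)) = (2232 + (0 - 6112))/(-35655 + (6 + 1296)) = (2232 - 6112)/(-35655 + 1302) = -3880/(-34353) = -3880*(-1/34353) = 3880/34353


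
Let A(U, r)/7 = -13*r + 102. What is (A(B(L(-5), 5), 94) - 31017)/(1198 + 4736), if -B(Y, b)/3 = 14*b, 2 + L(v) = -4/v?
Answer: -38857/5934 ≈ -6.5482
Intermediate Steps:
L(v) = -2 - 4/v
B(Y, b) = -42*b
A(U, r) = 714 - 91*r (A(U, r) = 7*(-13*r + 102) = 7*(102 - 13*r) = 714 - 91*r)
(A(B(L(-5), 5), 94) - 31017)/(1198 + 4736) = ((714 - 91*94) - 31017)/(1198 + 4736) = ((714 - 8554) - 31017)/5934 = (-7840 - 31017)*(1/5934) = -38857*1/5934 = -38857/5934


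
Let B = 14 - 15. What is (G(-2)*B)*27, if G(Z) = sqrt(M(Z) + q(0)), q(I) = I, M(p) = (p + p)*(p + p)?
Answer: -108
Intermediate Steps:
M(p) = 4*p**2 (M(p) = (2*p)*(2*p) = 4*p**2)
B = -1
G(Z) = 2*sqrt(Z**2) (G(Z) = sqrt(4*Z**2 + 0) = sqrt(4*Z**2) = 2*sqrt(Z**2))
(G(-2)*B)*27 = ((2*sqrt((-2)**2))*(-1))*27 = ((2*sqrt(4))*(-1))*27 = ((2*2)*(-1))*27 = (4*(-1))*27 = -4*27 = -108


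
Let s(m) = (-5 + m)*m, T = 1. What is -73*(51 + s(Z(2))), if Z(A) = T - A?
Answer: -4161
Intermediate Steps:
Z(A) = 1 - A
s(m) = m*(-5 + m)
-73*(51 + s(Z(2))) = -73*(51 + (1 - 1*2)*(-5 + (1 - 1*2))) = -73*(51 + (1 - 2)*(-5 + (1 - 2))) = -73*(51 - (-5 - 1)) = -73*(51 - 1*(-6)) = -73*(51 + 6) = -73*57 = -4161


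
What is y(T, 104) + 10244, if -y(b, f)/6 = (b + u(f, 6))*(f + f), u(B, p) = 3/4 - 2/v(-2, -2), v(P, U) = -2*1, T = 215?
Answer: -260260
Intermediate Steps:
v(P, U) = -2
u(B, p) = 7/4 (u(B, p) = 3/4 - 2/(-2) = 3*(1/4) - 2*(-1/2) = 3/4 + 1 = 7/4)
y(b, f) = -12*f*(7/4 + b) (y(b, f) = -6*(b + 7/4)*(f + f) = -6*(7/4 + b)*2*f = -12*f*(7/4 + b))
y(T, 104) + 10244 = -3*104*(7 + 4*215) + 10244 = -3*104*(7 + 860) + 10244 = -3*104*867 + 10244 = -270504 + 10244 = -260260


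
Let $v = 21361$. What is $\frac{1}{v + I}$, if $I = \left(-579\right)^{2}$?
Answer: $\frac{1}{356602} \approx 2.8042 \cdot 10^{-6}$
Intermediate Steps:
$I = 335241$
$\frac{1}{v + I} = \frac{1}{21361 + 335241} = \frac{1}{356602}$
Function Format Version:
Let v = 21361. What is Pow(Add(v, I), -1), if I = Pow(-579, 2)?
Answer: Rational(1, 356602) ≈ 2.8042e-6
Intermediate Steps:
I = 335241
Pow(Add(v, I), -1) = Pow(Add(21361, 335241), -1) = Pow(356602, -1) = Rational(1, 356602)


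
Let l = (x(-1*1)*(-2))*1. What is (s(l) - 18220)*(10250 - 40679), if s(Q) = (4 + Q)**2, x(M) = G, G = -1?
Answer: 553320936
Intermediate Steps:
x(M) = -1
l = 2 (l = -1*(-2)*1 = 2*1 = 2)
(s(l) - 18220)*(10250 - 40679) = ((4 + 2)**2 - 18220)*(10250 - 40679) = (6**2 - 18220)*(-30429) = (36 - 18220)*(-30429) = -18184*(-30429) = 553320936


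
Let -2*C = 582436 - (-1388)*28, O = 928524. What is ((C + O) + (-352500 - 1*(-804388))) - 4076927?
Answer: -3007165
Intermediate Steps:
C = -310650 (C = -(582436 - (-1388)*28)/2 = -(582436 - 1*(-38864))/2 = -(582436 + 38864)/2 = -1/2*621300 = -310650)
((C + O) + (-352500 - 1*(-804388))) - 4076927 = ((-310650 + 928524) + (-352500 - 1*(-804388))) - 4076927 = (617874 + (-352500 + 804388)) - 4076927 = (617874 + 451888) - 4076927 = 1069762 - 4076927 = -3007165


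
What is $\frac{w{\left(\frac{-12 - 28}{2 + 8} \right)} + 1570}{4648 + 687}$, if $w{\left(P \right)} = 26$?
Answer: $\frac{1596}{5335} \approx 0.29916$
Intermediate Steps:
$\frac{w{\left(\frac{-12 - 28}{2 + 8} \right)} + 1570}{4648 + 687} = \frac{26 + 1570}{4648 + 687} = \frac{1596}{5335}$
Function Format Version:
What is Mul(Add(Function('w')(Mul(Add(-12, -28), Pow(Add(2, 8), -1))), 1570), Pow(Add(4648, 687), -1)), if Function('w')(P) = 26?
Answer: Rational(1596, 5335) ≈ 0.29916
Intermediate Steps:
Mul(Add(Function('w')(Mul(Add(-12, -28), Pow(Add(2, 8), -1))), 1570), Pow(Add(4648, 687), -1)) = Mul(Add(26, 1570), Pow(Add(4648, 687), -1)) = Mul(1596, Pow(5335, -1)) = Mul(1596, Rational(1, 5335)) = Rational(1596, 5335)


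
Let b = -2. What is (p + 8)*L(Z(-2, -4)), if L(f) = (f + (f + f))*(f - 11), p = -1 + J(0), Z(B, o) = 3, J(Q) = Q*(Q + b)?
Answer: -504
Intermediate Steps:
J(Q) = Q*(-2 + Q) (J(Q) = Q*(Q - 2) = Q*(-2 + Q))
p = -1 (p = -1 + 0*(-2 + 0) = -1 + 0*(-2) = -1 + 0 = -1)
L(f) = 3*f*(-11 + f) (L(f) = (f + 2*f)*(-11 + f) = (3*f)*(-11 + f) = 3*f*(-11 + f))
(p + 8)*L(Z(-2, -4)) = (-1 + 8)*(3*3*(-11 + 3)) = 7*(3*3*(-8)) = 7*(-72) = -504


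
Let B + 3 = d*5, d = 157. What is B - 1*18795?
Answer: -18013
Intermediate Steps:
B = 782 (B = -3 + 157*5 = -3 + 785 = 782)
B - 1*18795 = 782 - 1*18795 = 782 - 18795 = -18013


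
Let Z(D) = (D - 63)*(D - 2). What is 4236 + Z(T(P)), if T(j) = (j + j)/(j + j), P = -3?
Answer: 4298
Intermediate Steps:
T(j) = 1 (T(j) = (2*j)/((2*j)) = (2*j)*(1/(2*j)) = 1)
Z(D) = (-63 + D)*(-2 + D)
4236 + Z(T(P)) = 4236 + (126 + 1**2 - 65*1) = 4236 + (126 + 1 - 65) = 4236 + 62 = 4298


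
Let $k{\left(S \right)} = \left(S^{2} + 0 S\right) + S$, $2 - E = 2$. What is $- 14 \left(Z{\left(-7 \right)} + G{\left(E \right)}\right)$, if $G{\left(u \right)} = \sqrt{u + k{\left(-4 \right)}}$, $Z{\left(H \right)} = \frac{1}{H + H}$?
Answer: $1 - 28 \sqrt{3} \approx -47.497$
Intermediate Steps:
$E = 0$ ($E = 2 - 2 = 0$)
$k{\left(S \right)} = S + S^{2}$ ($k{\left(S \right)} = \left(S^{2} + 0\right) + S = S^{2} + S = S + S^{2}$)
$Z{\left(H \right)} = \frac{1}{2 H}$
$G{\left(u \right)} = \sqrt{12 + u}$ ($G{\left(u \right)} = \sqrt{u - 4 \left(1 - 4\right)} = \sqrt{u - -12} = \sqrt{u + 12} = \sqrt{12 + u}$)
$- 14 \left(Z{\left(-7 \right)} + G{\left(E \right)}\right) = - 14 \left(\frac{1}{2 \left(-7\right)} + \sqrt{12 + 0}\right) = - 14 \left(\frac{1}{2} \left(- \frac{1}{7}\right) + \sqrt{12}\right) = - 14 \left(- \frac{1}{14} + 2 \sqrt{3}\right) = 1 - 28 \sqrt{3}$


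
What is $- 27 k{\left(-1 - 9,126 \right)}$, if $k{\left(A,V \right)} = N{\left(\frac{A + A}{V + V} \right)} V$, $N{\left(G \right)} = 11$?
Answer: $-37422$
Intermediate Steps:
$k{\left(A,V \right)} = 11 V$
$- 27 k{\left(-1 - 9,126 \right)} = - 27 \cdot 11 \cdot 126 = \left(-27\right) 1386 = -37422$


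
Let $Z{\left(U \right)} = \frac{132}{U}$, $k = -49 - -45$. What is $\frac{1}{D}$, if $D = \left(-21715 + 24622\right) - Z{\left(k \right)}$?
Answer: $\frac{1}{2940} \approx 0.00034014$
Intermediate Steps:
$k = -4$ ($k = -49 + 45 = -4$)
$D = 2940$ ($D = \left(-21715 + 24622\right) - \frac{132}{-4} = 2907 - 132 \left(- \frac{1}{4}\right) = 2907 - -33 = 2907 + 33 = 2940$)
$\frac{1}{D} = \frac{1}{2940}$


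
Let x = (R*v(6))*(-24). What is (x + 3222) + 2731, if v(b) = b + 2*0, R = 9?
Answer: 4657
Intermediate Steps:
v(b) = b (v(b) = b + 0 = b)
x = -1296 (x = (9*6)*(-24) = 54*(-24) = -1296)
(x + 3222) + 2731 = (-1296 + 3222) + 2731 = 1926 + 2731 = 4657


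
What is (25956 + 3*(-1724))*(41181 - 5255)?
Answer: 746685984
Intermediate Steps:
(25956 + 3*(-1724))*(41181 - 5255) = (25956 - 5172)*35926 = 20784*35926 = 746685984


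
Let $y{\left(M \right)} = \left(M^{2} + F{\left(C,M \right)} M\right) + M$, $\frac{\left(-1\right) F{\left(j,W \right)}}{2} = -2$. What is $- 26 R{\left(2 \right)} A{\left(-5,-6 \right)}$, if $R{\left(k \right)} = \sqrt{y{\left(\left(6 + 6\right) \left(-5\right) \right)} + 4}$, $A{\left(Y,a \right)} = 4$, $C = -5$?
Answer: $- 208 \sqrt{826} \approx -5978.0$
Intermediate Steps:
$F{\left(j,W \right)} = 4$ ($F{\left(j,W \right)} = \left(-2\right) \left(-2\right) = 4$)
$y{\left(M \right)} = M^{2} + 5 M$ ($y{\left(M \right)} = \left(M^{2} + 4 M\right) + M = M^{2} + 5 M$)
$R{\left(k \right)} = 2 \sqrt{826}$ ($R{\left(k \right)} = \sqrt{\left(6 + 6\right) \left(-5\right) \left(5 + \left(6 + 6\right) \left(-5\right)\right) + 4} = \sqrt{12 \left(-5\right) \left(5 + 12 \left(-5\right)\right) + 4} = \sqrt{- 60 \left(5 - 60\right) + 4} = \sqrt{\left(-60\right) \left(-55\right) + 4} = \sqrt{3300 + 4} = \sqrt{3304} = 2 \sqrt{826}$)
$- 26 R{\left(2 \right)} A{\left(-5,-6 \right)} = - 26 \cdot 2 \sqrt{826} \cdot 4 = - 52 \sqrt{826} \cdot 4 = - 208 \sqrt{826}$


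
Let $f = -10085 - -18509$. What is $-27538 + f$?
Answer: $-19114$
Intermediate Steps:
$f = 8424$ ($f = -10085 + 18509 = 8424$)
$-27538 + f = -27538 + 8424 = -19114$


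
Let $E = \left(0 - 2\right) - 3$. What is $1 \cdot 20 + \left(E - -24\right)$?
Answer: $39$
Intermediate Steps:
$E = -5$ ($E = -2 - 3 = -5$)
$1 \cdot 20 + \left(E - -24\right) = 1 \cdot 20 - -19 = 20 + \left(-5 + 24\right) = 20 + 19 = 39$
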